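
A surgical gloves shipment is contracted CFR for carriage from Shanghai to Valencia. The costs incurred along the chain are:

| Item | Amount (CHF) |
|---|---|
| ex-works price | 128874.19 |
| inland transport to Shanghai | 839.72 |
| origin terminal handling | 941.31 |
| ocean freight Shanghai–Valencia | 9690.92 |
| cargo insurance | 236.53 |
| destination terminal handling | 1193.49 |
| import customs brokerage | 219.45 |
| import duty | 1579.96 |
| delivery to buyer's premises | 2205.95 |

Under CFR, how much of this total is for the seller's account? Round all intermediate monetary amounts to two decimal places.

Seller's account: CHF 140346.14

CFR: the seller pays costs through ocean freight to the destination port, but not insurance.
Seller's account: goods 128874.19 + inland to port 839.72 + origin terminal 941.31 + freight 9690.92 = 140346.14
Buyer's account: insurance 236.53 + destination terminal 1193.49 + brokerage 219.45 + duty 1579.96 + delivery 2205.95 = 5435.38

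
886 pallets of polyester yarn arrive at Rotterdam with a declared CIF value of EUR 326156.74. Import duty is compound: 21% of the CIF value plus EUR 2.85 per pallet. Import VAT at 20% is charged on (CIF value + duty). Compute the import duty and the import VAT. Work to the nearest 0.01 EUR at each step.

Import duty: EUR 71018.02; import VAT: EUR 79434.95

Ad valorem component: 326156.74 × 21% = 68492.92
Specific component: 886 × 2.85 = 2525.10
Import duty = 68492.92 + 2525.10 = 71018.02
VAT base = CIF + duty = 326156.74 + 71018.02 = 397174.76
Import VAT = 397174.76 × 20% = 79434.95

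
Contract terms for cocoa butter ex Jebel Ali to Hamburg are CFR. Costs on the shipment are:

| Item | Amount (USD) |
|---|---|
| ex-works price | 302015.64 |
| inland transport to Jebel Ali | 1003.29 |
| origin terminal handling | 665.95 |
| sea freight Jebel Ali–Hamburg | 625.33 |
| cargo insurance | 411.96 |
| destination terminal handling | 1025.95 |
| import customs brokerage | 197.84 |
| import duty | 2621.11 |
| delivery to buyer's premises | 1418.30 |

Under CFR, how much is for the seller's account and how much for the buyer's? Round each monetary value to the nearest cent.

CFR: the seller pays costs through ocean freight to the destination port, but not insurance.
Seller's account: goods 302015.64 + inland to port 1003.29 + origin terminal 665.95 + freight 625.33 = 304310.21
Buyer's account: insurance 411.96 + destination terminal 1025.95 + brokerage 197.84 + duty 2621.11 + delivery 1418.30 = 5675.16

Seller: USD 304310.21; buyer: USD 5675.16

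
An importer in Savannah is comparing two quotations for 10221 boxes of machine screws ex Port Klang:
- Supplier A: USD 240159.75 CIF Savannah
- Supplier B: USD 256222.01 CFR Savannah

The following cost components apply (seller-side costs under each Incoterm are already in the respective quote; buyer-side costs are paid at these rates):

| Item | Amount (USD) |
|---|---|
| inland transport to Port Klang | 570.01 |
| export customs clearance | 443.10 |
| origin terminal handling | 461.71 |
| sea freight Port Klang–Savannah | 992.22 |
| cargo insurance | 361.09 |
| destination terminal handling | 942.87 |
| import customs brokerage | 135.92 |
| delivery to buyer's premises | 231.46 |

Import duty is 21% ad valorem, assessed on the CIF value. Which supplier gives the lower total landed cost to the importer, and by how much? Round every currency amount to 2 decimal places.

Supplier A is cheaper by USD 19872.25

Supplier A (CIF):
The CIF price already equals the CIF value: 240159.75
Import duty = 240159.75 × 21% = 50433.55
Buyer bears (A): 942.87 + 135.92 + 231.46 = 1310.25
Landed cost (A) = invoice 240159.75 + 1310.25 + duty 50433.55 = 291903.55
Supplier B (CFR):
CIF value = CFR price + insurance = 256222.01 + 361.09 = 256583.10
Import duty = 256583.10 × 21% = 53882.45
Buyer bears (B): 361.09 + 942.87 + 135.92 + 231.46 = 1671.34
Landed cost (B) = invoice 256222.01 + 1671.34 + duty 53882.45 = 311775.80
Difference = |291903.55 − 311775.80| = 19872.25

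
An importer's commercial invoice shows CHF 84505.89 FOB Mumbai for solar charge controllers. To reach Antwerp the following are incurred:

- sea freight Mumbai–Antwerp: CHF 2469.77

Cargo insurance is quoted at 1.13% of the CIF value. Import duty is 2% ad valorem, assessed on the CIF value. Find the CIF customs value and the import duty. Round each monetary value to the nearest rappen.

Let C be the CIF value. C = FOB price + freight + 1.13% × C
C − 1.13% × C = 84505.89 + 2469.77
0.9887 × C = 86975.66
C = 86975.66 / 0.9887 = 87969.72
Insurance premium = 1.13% × 87969.72 = 994.06
Import duty = 87969.72 × 2% = 1759.39

CIF value: CHF 87969.72; import duty: CHF 1759.39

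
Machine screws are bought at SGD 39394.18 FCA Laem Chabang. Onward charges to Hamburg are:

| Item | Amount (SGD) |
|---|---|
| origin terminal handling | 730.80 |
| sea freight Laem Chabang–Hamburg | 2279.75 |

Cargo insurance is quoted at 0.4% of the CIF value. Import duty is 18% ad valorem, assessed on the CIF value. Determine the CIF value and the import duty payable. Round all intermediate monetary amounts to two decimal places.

CIF value: SGD 42575.03; import duty: SGD 7663.51

Let C be the CIF value. C = FCA price + pre-shipment costs + freight + 0.4% × C
C − 0.4% × C = 39394.18 + 730.80 + 2279.75
0.996 × C = 42404.73
C = 42404.73 / 0.996 = 42575.03
Insurance premium = 0.4% × 42575.03 = 170.30
Import duty = 42575.03 × 18% = 7663.51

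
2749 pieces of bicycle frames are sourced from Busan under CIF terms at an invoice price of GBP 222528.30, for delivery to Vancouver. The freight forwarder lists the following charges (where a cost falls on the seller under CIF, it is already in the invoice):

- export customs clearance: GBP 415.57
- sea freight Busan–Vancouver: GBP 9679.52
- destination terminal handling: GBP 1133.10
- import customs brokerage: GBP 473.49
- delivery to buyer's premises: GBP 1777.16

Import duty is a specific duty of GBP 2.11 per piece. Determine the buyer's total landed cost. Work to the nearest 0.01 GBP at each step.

CIF: the seller pays costs through ocean freight and marine insurance to the destination port.
Already in the invoice (seller's account under CIF): export clearance, freight — exclude.
The CIF price already equals the CIF value: 222528.30
Import duty = 2749 × 2.11 = 5800.39
Buyer bears: destination terminal 1133.10 + brokerage 473.49 + delivery 1777.16 + duty 5800.39 = 9184.14
Landed cost = invoice 222528.30 + 9184.14 = 231712.44

Total landed cost: GBP 231712.44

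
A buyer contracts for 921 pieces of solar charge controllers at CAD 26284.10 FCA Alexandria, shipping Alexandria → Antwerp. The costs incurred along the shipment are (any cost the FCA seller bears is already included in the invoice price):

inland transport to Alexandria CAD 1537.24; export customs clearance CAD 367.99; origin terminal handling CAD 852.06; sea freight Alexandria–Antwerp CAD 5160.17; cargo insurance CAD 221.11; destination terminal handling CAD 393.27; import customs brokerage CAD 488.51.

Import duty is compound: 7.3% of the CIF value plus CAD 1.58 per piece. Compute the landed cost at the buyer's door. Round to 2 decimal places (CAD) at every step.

FCA: the seller delivers export-cleared goods to the carrier; the buyer bears costs from that point.
Already in the invoice (seller's account under FCA): inland to port, export clearance — exclude.
CIF value = FCA price + origin terminal + freight + insurance = 26284.10 + 852.06 + 5160.17 + 221.11 = 32517.44
Ad valorem component: 32517.44 × 7.3% = 2373.77
Specific component: 921 × 1.58 = 1455.18
Import duty = 2373.77 + 1455.18 = 3828.95
Buyer bears: origin terminal 852.06 + freight 5160.17 + insurance 221.11 + destination terminal 393.27 + brokerage 488.51 + duty 3828.95 = 10944.07
Landed cost = invoice 26284.10 + 10944.07 = 37228.17

Total landed cost: CAD 37228.17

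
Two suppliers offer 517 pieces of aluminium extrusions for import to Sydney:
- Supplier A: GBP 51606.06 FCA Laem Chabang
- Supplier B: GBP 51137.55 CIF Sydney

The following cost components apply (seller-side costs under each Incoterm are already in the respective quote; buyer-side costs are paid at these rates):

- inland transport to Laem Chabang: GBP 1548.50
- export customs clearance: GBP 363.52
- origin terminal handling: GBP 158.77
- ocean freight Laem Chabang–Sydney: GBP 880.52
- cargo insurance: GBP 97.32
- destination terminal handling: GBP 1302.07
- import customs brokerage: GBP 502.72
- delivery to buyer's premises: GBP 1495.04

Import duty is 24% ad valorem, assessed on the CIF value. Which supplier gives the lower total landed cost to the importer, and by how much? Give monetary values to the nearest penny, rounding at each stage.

Supplier B is cheaper by GBP 1990.35

Supplier A (FCA):
CIF value = FCA price + origin terminal + freight + insurance = 51606.06 + 158.77 + 880.52 + 97.32 = 52742.67
Import duty = 52742.67 × 24% = 12658.24
Buyer bears (A): 158.77 + 880.52 + 97.32 + 1302.07 + 502.72 + 1495.04 = 4436.44
Landed cost (A) = invoice 51606.06 + 4436.44 + duty 12658.24 = 68700.74
Supplier B (CIF):
The CIF price already equals the CIF value: 51137.55
Import duty = 51137.55 × 24% = 12273.01
Buyer bears (B): 1302.07 + 502.72 + 1495.04 = 3299.83
Landed cost (B) = invoice 51137.55 + 3299.83 + duty 12273.01 = 66710.39
Difference = |68700.74 − 66710.39| = 1990.35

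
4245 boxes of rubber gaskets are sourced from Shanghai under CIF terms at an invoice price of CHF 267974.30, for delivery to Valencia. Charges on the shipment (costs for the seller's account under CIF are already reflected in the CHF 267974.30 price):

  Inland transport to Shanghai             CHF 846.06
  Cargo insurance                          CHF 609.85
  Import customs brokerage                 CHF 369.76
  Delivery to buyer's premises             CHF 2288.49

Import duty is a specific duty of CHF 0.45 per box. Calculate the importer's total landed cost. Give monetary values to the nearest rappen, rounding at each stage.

Total landed cost: CHF 272542.80

CIF: the seller pays costs through ocean freight and marine insurance to the destination port.
Already in the invoice (seller's account under CIF): inland to port, insurance — exclude.
The CIF price already equals the CIF value: 267974.30
Import duty = 4245 × 0.45 = 1910.25
Buyer bears: brokerage 369.76 + delivery 2288.49 + duty 1910.25 = 4568.50
Landed cost = invoice 267974.30 + 4568.50 = 272542.80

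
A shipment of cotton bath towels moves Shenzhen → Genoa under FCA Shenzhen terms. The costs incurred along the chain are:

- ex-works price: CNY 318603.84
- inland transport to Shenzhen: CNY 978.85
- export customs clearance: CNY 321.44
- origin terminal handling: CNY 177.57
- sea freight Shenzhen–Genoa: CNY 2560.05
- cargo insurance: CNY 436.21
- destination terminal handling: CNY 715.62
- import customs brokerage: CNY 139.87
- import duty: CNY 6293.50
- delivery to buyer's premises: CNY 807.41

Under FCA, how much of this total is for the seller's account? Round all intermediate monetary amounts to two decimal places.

FCA: the seller delivers export-cleared goods to the carrier; the buyer bears costs from that point.
Seller's account: goods 318603.84 + inland to port 978.85 + export clearance 321.44 = 319904.13
Buyer's account: origin terminal 177.57 + freight 2560.05 + insurance 436.21 + destination terminal 715.62 + brokerage 139.87 + duty 6293.50 + delivery 807.41 = 11130.23

Seller's account: CNY 319904.13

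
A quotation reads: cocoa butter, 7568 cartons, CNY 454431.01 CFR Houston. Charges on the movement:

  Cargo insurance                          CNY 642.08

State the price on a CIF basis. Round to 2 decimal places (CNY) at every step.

From CFR to CIF, the seller additionally bears: insurance.
CIF price = 454431.01 + 642.08 = 455073.09

CIF price: CNY 455073.09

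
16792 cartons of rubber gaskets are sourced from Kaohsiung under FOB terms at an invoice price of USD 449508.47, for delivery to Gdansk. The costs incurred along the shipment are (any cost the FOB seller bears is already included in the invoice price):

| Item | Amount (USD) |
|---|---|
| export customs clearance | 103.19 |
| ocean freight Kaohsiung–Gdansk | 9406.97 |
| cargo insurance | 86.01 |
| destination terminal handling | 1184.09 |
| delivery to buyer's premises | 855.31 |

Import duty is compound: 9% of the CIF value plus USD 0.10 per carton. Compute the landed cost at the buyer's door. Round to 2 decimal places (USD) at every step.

Total landed cost: USD 504030.18

FOB: the seller bears costs until goods are on board at the origin port; the buyer bears freight, insurance and all costs thereafter.
Already in the invoice (seller's account under FOB): export clearance — exclude.
CIF value = FOB price + freight + insurance = 449508.47 + 9406.97 + 86.01 = 459001.45
Ad valorem component: 459001.45 × 9% = 41310.13
Specific component: 16792 × 0.10 = 1679.20
Import duty = 41310.13 + 1679.20 = 42989.33
Buyer bears: freight 9406.97 + insurance 86.01 + destination terminal 1184.09 + delivery 855.31 + duty 42989.33 = 54521.71
Landed cost = invoice 449508.47 + 54521.71 = 504030.18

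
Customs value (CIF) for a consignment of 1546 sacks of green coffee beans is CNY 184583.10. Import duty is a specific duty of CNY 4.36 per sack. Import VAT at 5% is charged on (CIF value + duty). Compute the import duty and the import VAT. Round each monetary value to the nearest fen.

Import duty = 1546 × 4.36 = 6740.56
VAT base = CIF + duty = 184583.10 + 6740.56 = 191323.66
Import VAT = 191323.66 × 5% = 9566.18

Import duty: CNY 6740.56; import VAT: CNY 9566.18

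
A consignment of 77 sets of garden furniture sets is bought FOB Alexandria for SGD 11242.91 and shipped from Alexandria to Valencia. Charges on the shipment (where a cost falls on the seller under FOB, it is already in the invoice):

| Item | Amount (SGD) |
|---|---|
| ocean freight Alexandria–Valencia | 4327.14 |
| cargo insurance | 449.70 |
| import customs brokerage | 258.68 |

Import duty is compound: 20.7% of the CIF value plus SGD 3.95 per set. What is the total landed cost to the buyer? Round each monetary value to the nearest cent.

Total landed cost: SGD 19898.67

FOB: the seller bears costs until goods are on board at the origin port; the buyer bears freight, insurance and all costs thereafter.
CIF value = FOB price + freight + insurance = 11242.91 + 4327.14 + 449.70 = 16019.75
Ad valorem component: 16019.75 × 20.7% = 3316.09
Specific component: 77 × 3.95 = 304.15
Import duty = 3316.09 + 304.15 = 3620.24
Buyer bears: freight 4327.14 + insurance 449.70 + brokerage 258.68 + duty 3620.24 = 8655.76
Landed cost = invoice 11242.91 + 8655.76 = 19898.67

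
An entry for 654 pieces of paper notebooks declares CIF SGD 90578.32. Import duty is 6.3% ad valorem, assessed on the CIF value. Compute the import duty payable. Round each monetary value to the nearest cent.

Import duty = 90578.32 × 6.3% = 5706.43

Import duty: SGD 5706.43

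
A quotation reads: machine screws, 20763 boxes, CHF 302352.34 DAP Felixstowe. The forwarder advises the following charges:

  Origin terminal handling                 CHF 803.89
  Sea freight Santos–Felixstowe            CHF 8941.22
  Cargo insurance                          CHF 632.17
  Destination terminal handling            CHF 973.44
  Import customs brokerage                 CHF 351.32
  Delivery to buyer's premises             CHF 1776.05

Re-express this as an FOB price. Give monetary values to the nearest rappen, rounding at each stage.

Not relevant to the conversion: origin terminal — on the seller under both DAP and FOB; already in the DAP price and stays in the FOB price. brokerage — on the buyer under both terms; not part of either seller's price.
From DAP to FOB, the seller no longer bears: freight, insurance, destination terminal, delivery.
FOB price = 302352.34 − 8941.22 − 632.17 − 973.44 − 1776.05 = 290029.46

FOB price: CHF 290029.46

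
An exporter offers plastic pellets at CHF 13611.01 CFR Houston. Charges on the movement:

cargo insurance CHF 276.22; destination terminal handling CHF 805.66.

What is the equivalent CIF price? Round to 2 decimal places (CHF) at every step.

Not relevant to the conversion: destination terminal — on the buyer under both terms; not part of either seller's price.
From CFR to CIF, the seller additionally bears: insurance.
CIF price = 13611.01 + 276.22 = 13887.23

CIF price: CHF 13887.23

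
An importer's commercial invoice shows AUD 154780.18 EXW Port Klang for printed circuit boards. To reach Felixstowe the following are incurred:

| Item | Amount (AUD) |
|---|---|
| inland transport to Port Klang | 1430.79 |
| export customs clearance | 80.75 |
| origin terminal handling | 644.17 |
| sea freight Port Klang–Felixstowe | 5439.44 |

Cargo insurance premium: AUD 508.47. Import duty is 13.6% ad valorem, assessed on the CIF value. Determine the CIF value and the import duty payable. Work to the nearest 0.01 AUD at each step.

CIF = EXW price + pre-shipment costs + freight + insurance
CIF = 154780.18 + 1430.79 + 80.75 + 644.17 + 5439.44 + 508.47 = 162883.80
Import duty = 162883.80 × 13.6% = 22152.20

CIF value: AUD 162883.80; import duty: AUD 22152.20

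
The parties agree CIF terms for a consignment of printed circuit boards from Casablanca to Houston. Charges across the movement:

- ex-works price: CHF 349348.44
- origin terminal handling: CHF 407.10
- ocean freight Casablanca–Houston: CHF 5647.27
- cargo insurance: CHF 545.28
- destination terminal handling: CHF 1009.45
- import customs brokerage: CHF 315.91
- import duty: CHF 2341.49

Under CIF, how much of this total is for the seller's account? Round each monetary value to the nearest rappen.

CIF: the seller pays costs through ocean freight and marine insurance to the destination port.
Seller's account: goods 349348.44 + origin terminal 407.10 + freight 5647.27 + insurance 545.28 = 355948.09
Buyer's account: destination terminal 1009.45 + brokerage 315.91 + duty 2341.49 = 3666.85

Seller's account: CHF 355948.09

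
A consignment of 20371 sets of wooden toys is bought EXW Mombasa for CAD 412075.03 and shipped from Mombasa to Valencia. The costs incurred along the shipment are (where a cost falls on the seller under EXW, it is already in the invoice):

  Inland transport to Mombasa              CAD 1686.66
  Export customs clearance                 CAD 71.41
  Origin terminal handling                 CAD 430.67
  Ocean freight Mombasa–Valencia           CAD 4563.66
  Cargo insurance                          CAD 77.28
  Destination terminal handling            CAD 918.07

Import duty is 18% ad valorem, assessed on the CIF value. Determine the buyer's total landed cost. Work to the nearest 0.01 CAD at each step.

EXW: the seller makes goods available at their premises; the buyer bears all onward costs.
CIF value = EXW price + inland to port + export clearance + origin terminal + freight + insurance = 412075.03 + 1686.66 + 71.41 + 430.67 + 4563.66 + 77.28 = 418904.71
Import duty = 418904.71 × 18% = 75402.85
Buyer bears: inland to port 1686.66 + export clearance 71.41 + origin terminal 430.67 + freight 4563.66 + insurance 77.28 + destination terminal 918.07 + duty 75402.85 = 83150.60
Landed cost = invoice 412075.03 + 83150.60 = 495225.63

Total landed cost: CAD 495225.63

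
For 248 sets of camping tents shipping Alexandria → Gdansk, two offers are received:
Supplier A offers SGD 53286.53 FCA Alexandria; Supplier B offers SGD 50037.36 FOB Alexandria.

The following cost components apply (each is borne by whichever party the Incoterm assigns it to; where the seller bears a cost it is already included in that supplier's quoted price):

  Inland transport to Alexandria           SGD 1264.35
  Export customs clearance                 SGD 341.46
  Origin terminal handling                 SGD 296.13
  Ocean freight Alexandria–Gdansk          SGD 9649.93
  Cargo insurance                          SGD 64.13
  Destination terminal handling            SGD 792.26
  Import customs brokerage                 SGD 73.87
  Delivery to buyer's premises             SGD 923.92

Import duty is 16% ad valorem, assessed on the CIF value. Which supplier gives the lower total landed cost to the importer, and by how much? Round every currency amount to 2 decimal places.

Supplier B is cheaper by SGD 4112.55

Supplier A (FCA):
CIF value = FCA price + origin terminal + freight + insurance = 53286.53 + 296.13 + 9649.93 + 64.13 = 63296.72
Import duty = 63296.72 × 16% = 10127.48
Buyer bears (A): 296.13 + 9649.93 + 64.13 + 792.26 + 73.87 + 923.92 = 11800.24
Landed cost (A) = invoice 53286.53 + 11800.24 + duty 10127.48 = 75214.25
Supplier B (FOB):
CIF value = FOB price + freight + insurance = 50037.36 + 9649.93 + 64.13 = 59751.42
Import duty = 59751.42 × 16% = 9560.23
Buyer bears (B): 9649.93 + 64.13 + 792.26 + 73.87 + 923.92 = 11504.11
Landed cost (B) = invoice 50037.36 + 11504.11 + duty 9560.23 = 71101.70
Difference = |75214.25 − 71101.70| = 4112.55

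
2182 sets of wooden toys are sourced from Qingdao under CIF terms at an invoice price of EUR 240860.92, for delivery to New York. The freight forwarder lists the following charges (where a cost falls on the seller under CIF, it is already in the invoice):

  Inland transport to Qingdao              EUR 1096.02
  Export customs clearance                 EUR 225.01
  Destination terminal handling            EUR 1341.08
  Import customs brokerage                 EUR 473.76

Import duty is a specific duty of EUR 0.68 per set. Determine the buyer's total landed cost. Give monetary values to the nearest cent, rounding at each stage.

CIF: the seller pays costs through ocean freight and marine insurance to the destination port.
Already in the invoice (seller's account under CIF): inland to port, export clearance — exclude.
The CIF price already equals the CIF value: 240860.92
Import duty = 2182 × 0.68 = 1483.76
Buyer bears: destination terminal 1341.08 + brokerage 473.76 + duty 1483.76 = 3298.60
Landed cost = invoice 240860.92 + 3298.60 = 244159.52

Total landed cost: EUR 244159.52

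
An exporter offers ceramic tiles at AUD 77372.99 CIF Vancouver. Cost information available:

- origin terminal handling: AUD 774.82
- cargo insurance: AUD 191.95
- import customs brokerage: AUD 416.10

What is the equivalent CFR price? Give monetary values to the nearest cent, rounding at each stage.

CFR price: AUD 77181.04

Not relevant to the conversion: origin terminal — on the seller under both CIF and CFR; already in the CIF price and stays in the CFR price. brokerage — on the buyer under both terms; not part of either seller's price.
From CIF to CFR, the seller no longer bears: insurance.
CFR price = 77372.99 − 191.95 = 77181.04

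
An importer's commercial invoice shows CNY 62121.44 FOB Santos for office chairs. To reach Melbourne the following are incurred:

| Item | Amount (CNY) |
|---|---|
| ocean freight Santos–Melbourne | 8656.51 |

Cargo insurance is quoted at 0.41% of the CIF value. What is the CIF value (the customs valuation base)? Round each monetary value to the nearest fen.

Let C be the CIF value. C = FOB price + freight + 0.41% × C
C − 0.41% × C = 62121.44 + 8656.51
0.9959 × C = 70777.95
C = 70777.95 / 0.9959 = 71069.33
Insurance premium = 0.41% × 71069.33 = 291.38

CIF value: CNY 71069.33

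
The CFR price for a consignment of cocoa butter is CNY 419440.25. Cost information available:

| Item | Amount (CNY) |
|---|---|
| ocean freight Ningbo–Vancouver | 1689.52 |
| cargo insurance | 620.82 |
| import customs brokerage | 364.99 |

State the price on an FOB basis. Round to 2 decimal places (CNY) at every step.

Not relevant to the conversion: insurance, brokerage — on the buyer under both terms; not part of either seller's price.
From CFR to FOB, the seller no longer bears: freight.
FOB price = 419440.25 − 1689.52 = 417750.73

FOB price: CNY 417750.73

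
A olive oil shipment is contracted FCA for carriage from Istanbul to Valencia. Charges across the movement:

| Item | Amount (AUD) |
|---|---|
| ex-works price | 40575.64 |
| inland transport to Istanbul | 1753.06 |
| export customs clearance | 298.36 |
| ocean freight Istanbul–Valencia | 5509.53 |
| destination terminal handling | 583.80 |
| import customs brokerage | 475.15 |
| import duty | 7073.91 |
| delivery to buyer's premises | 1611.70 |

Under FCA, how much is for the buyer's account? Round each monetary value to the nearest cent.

Buyer's account: AUD 15254.09

FCA: the seller delivers export-cleared goods to the carrier; the buyer bears costs from that point.
Seller's account: goods 40575.64 + inland to port 1753.06 + export clearance 298.36 = 42627.06
Buyer's account: freight 5509.53 + destination terminal 583.80 + brokerage 475.15 + duty 7073.91 + delivery 1611.70 = 15254.09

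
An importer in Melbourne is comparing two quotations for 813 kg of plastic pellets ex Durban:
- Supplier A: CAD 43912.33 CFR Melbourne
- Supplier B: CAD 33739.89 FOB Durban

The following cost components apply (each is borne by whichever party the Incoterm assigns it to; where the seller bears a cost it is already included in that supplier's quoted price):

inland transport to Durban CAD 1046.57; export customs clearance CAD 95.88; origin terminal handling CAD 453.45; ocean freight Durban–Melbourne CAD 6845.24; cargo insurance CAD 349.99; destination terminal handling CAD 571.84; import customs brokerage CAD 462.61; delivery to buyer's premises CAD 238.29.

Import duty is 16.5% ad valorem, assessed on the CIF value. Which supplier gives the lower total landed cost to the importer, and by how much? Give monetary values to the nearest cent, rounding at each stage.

Supplier A (CFR):
CIF value = CFR price + insurance = 43912.33 + 349.99 = 44262.32
Import duty = 44262.32 × 16.5% = 7303.28
Buyer bears (A): 349.99 + 571.84 + 462.61 + 238.29 = 1622.73
Landed cost (A) = invoice 43912.33 + 1622.73 + duty 7303.28 = 52838.34
Supplier B (FOB):
CIF value = FOB price + freight + insurance = 33739.89 + 6845.24 + 349.99 = 40935.12
Import duty = 40935.12 × 16.5% = 6754.29
Buyer bears (B): 6845.24 + 349.99 + 571.84 + 462.61 + 238.29 = 8467.97
Landed cost (B) = invoice 33739.89 + 8467.97 + duty 6754.29 = 48962.15
Difference = |52838.34 − 48962.15| = 3876.19

Supplier B is cheaper by CAD 3876.19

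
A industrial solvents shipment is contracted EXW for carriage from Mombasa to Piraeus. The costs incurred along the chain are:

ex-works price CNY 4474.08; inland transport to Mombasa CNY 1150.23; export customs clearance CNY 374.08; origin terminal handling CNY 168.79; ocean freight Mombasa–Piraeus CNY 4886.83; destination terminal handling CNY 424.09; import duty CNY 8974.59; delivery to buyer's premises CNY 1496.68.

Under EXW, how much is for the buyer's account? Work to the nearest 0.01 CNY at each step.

EXW: the seller makes goods available at their premises; the buyer bears all onward costs.
Seller's account: goods 4474.08 = 4474.08
Buyer's account: inland to port 1150.23 + export clearance 374.08 + origin terminal 168.79 + freight 4886.83 + destination terminal 424.09 + duty 8974.59 + delivery 1496.68 = 17475.29

Buyer's account: CNY 17475.29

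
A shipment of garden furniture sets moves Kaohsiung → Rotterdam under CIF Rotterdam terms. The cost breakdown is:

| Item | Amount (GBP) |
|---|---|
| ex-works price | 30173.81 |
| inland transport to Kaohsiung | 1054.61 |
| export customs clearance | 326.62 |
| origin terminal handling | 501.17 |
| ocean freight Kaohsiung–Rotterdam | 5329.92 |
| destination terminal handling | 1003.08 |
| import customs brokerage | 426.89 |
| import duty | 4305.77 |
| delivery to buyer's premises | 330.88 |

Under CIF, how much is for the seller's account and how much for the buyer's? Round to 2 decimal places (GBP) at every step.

Seller: GBP 37386.13; buyer: GBP 6066.62

CIF: the seller pays costs through ocean freight and marine insurance to the destination port.
Seller's account: goods 30173.81 + inland to port 1054.61 + export clearance 326.62 + origin terminal 501.17 + freight 5329.92 = 37386.13
Buyer's account: destination terminal 1003.08 + brokerage 426.89 + duty 4305.77 + delivery 330.88 = 6066.62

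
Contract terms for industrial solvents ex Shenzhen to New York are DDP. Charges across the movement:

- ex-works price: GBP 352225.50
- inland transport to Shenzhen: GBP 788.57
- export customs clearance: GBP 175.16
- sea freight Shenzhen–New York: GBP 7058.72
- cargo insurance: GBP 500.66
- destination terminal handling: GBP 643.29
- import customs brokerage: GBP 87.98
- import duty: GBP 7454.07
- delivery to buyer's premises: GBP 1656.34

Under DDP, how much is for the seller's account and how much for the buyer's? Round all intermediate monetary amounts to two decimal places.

Seller: GBP 370590.29; buyer: GBP 0.00

DDP: the seller bears all costs including import duty.
Seller's account: goods 352225.50 + inland to port 788.57 + export clearance 175.16 + freight 7058.72 + insurance 500.66 + destination terminal 643.29 + brokerage 87.98 + duty 7454.07 + delivery 1656.34 = 370590.29
Buyer's account: 0.00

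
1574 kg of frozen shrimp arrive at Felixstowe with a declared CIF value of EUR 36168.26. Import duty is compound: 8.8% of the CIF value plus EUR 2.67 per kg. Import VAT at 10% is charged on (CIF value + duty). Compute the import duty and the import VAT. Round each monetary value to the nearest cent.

Import duty: EUR 7385.39; import VAT: EUR 4355.37

Ad valorem component: 36168.26 × 8.8% = 3182.81
Specific component: 1574 × 2.67 = 4202.58
Import duty = 3182.81 + 4202.58 = 7385.39
VAT base = CIF + duty = 36168.26 + 7385.39 = 43553.65
Import VAT = 43553.65 × 10% = 4355.37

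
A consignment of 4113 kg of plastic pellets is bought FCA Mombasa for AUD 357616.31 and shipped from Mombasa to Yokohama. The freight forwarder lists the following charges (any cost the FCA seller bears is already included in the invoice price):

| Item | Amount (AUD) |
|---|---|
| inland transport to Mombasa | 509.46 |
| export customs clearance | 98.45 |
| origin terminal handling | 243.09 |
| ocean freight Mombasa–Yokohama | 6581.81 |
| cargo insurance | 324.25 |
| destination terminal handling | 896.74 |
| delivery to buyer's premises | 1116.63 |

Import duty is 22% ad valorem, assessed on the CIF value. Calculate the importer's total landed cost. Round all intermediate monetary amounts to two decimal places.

Total landed cost: AUD 447027.23

FCA: the seller delivers export-cleared goods to the carrier; the buyer bears costs from that point.
Already in the invoice (seller's account under FCA): inland to port, export clearance — exclude.
CIF value = FCA price + origin terminal + freight + insurance = 357616.31 + 243.09 + 6581.81 + 324.25 = 364765.46
Import duty = 364765.46 × 22% = 80248.40
Buyer bears: origin terminal 243.09 + freight 6581.81 + insurance 324.25 + destination terminal 896.74 + delivery 1116.63 + duty 80248.40 = 89410.92
Landed cost = invoice 357616.31 + 89410.92 = 447027.23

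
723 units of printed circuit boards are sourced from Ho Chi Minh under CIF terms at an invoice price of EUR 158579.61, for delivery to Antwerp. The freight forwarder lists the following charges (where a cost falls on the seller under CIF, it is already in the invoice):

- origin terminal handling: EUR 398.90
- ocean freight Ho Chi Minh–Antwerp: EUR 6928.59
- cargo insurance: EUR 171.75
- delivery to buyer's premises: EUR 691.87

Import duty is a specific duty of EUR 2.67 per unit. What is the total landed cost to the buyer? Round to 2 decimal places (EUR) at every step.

Total landed cost: EUR 161201.89

CIF: the seller pays costs through ocean freight and marine insurance to the destination port.
Already in the invoice (seller's account under CIF): origin terminal, freight, insurance — exclude.
The CIF price already equals the CIF value: 158579.61
Import duty = 723 × 2.67 = 1930.41
Buyer bears: delivery 691.87 + duty 1930.41 = 2622.28
Landed cost = invoice 158579.61 + 2622.28 = 161201.89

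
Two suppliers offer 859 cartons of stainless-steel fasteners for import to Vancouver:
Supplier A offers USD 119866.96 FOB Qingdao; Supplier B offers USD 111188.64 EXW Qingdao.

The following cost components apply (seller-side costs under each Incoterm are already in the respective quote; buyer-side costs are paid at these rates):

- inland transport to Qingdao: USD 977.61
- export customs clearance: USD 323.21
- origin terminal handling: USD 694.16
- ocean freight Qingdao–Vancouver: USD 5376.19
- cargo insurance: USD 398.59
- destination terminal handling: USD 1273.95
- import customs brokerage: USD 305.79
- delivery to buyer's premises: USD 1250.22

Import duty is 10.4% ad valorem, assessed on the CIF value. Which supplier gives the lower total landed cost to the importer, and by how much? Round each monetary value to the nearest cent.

Supplier B is cheaper by USD 7378.41

Supplier A (FOB):
CIF value = FOB price + freight + insurance = 119866.96 + 5376.19 + 398.59 = 125641.74
Import duty = 125641.74 × 10.4% = 13066.74
Buyer bears (A): 5376.19 + 398.59 + 1273.95 + 305.79 + 1250.22 = 8604.74
Landed cost (A) = invoice 119866.96 + 8604.74 + duty 13066.74 = 141538.44
Supplier B (EXW):
CIF value = EXW price + inland to port + export clearance + origin terminal + freight + insurance = 111188.64 + 977.61 + 323.21 + 694.16 + 5376.19 + 398.59 = 118958.40
Import duty = 118958.40 × 10.4% = 12371.67
Buyer bears (B): 977.61 + 323.21 + 694.16 + 5376.19 + 398.59 + 1273.95 + 305.79 + 1250.22 = 10599.72
Landed cost (B) = invoice 111188.64 + 10599.72 + duty 12371.67 = 134160.03
Difference = |141538.44 − 134160.03| = 7378.41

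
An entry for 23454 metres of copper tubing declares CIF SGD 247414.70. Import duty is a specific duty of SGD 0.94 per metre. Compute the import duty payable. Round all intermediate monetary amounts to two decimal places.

Import duty = 23454 × 0.94 = 22046.76

Import duty: SGD 22046.76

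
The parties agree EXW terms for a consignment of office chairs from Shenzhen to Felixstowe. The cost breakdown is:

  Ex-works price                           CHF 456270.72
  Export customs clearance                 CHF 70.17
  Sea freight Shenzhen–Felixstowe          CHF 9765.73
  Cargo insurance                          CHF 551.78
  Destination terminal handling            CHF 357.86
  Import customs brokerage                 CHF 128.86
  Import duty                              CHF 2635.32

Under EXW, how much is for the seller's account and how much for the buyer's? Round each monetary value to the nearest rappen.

Seller: CHF 456270.72; buyer: CHF 13509.72

EXW: the seller makes goods available at their premises; the buyer bears all onward costs.
Seller's account: goods 456270.72 = 456270.72
Buyer's account: export clearance 70.17 + freight 9765.73 + insurance 551.78 + destination terminal 357.86 + brokerage 128.86 + duty 2635.32 = 13509.72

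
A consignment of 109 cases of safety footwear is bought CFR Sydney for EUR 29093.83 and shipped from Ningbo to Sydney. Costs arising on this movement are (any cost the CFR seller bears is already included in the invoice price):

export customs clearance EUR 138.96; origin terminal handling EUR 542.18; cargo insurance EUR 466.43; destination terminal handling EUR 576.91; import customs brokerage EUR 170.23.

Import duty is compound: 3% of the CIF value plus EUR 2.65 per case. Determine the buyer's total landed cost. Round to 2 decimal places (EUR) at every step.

Total landed cost: EUR 31483.06

CFR: the seller pays costs through ocean freight to the destination port, but not insurance.
Already in the invoice (seller's account under CFR): export clearance, origin terminal — exclude.
CIF value = CFR price + insurance = 29093.83 + 466.43 = 29560.26
Ad valorem component: 29560.26 × 3% = 886.81
Specific component: 109 × 2.65 = 288.85
Import duty = 886.81 + 288.85 = 1175.66
Buyer bears: insurance 466.43 + destination terminal 576.91 + brokerage 170.23 + duty 1175.66 = 2389.23
Landed cost = invoice 29093.83 + 2389.23 = 31483.06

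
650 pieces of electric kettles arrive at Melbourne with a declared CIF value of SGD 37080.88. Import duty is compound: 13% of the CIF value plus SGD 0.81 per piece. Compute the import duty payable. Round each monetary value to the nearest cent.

Import duty: SGD 5347.01

Ad valorem component: 37080.88 × 13% = 4820.51
Specific component: 650 × 0.81 = 526.50
Import duty = 4820.51 + 526.50 = 5347.01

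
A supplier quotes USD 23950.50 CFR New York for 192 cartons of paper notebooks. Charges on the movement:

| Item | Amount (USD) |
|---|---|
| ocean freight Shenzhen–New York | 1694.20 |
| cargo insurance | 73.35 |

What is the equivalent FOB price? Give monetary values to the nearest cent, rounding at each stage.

Not relevant to the conversion: insurance — on the buyer under both terms; not part of either seller's price.
From CFR to FOB, the seller no longer bears: freight.
FOB price = 23950.50 − 1694.20 = 22256.30

FOB price: USD 22256.30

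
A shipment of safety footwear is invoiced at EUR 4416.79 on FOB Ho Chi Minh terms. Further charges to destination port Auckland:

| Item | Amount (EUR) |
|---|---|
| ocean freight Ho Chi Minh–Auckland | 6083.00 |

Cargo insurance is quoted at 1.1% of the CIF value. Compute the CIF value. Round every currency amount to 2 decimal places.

CIF value: EUR 10616.57

Let C be the CIF value. C = FOB price + freight + 1.1% × C
C − 1.1% × C = 4416.79 + 6083.00
0.989 × C = 10499.79
C = 10499.79 / 0.989 = 10616.57
Insurance premium = 1.1% × 10616.57 = 116.78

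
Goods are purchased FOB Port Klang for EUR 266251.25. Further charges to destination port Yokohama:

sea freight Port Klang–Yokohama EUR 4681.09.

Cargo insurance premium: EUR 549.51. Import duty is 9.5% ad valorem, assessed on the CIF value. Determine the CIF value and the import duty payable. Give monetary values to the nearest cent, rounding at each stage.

CIF value: EUR 271481.85; import duty: EUR 25790.78

CIF = FOB price + freight + insurance
CIF = 266251.25 + 4681.09 + 549.51 = 271481.85
Import duty = 271481.85 × 9.5% = 25790.78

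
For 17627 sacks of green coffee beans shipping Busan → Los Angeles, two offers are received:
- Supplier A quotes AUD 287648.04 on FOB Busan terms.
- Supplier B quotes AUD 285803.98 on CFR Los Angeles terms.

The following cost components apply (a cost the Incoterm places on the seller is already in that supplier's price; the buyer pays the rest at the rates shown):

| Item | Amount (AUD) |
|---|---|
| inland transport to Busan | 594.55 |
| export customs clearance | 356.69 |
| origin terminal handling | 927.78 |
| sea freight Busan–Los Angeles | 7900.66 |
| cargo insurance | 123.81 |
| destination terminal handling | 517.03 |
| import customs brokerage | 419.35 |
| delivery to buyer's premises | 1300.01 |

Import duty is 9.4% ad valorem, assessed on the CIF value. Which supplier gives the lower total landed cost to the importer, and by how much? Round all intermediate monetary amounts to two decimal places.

Supplier B is cheaper by AUD 10660.73

Supplier A (FOB):
CIF value = FOB price + freight + insurance = 287648.04 + 7900.66 + 123.81 = 295672.51
Import duty = 295672.51 × 9.4% = 27793.22
Buyer bears (A): 7900.66 + 123.81 + 517.03 + 419.35 + 1300.01 = 10260.86
Landed cost (A) = invoice 287648.04 + 10260.86 + duty 27793.22 = 325702.12
Supplier B (CFR):
CIF value = CFR price + insurance = 285803.98 + 123.81 = 285927.79
Import duty = 285927.79 × 9.4% = 26877.21
Buyer bears (B): 123.81 + 517.03 + 419.35 + 1300.01 = 2360.20
Landed cost (B) = invoice 285803.98 + 2360.20 + duty 26877.21 = 315041.39
Difference = |325702.12 − 315041.39| = 10660.73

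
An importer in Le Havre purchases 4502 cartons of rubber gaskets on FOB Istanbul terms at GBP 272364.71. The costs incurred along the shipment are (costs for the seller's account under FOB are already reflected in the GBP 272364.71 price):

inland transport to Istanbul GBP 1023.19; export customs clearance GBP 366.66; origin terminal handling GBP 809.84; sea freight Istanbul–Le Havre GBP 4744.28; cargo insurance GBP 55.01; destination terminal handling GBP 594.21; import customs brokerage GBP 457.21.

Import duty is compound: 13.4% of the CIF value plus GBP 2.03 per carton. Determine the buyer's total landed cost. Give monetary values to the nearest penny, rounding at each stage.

FOB: the seller bears costs until goods are on board at the origin port; the buyer bears freight, insurance and all costs thereafter.
Already in the invoice (seller's account under FOB): inland to port, export clearance, origin terminal — exclude.
CIF value = FOB price + freight + insurance = 272364.71 + 4744.28 + 55.01 = 277164.00
Ad valorem component: 277164.00 × 13.4% = 37139.98
Specific component: 4502 × 2.03 = 9139.06
Import duty = 37139.98 + 9139.06 = 46279.04
Buyer bears: freight 4744.28 + insurance 55.01 + destination terminal 594.21 + brokerage 457.21 + duty 46279.04 = 52129.75
Landed cost = invoice 272364.71 + 52129.75 = 324494.46

Total landed cost: GBP 324494.46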